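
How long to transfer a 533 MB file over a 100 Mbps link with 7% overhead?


Effective throughput = 100 * (1 - 7/100) = 93 Mbps
File size in Mb = 533 * 8 = 4264 Mb
Time = 4264 / 93
Time = 45.8495 seconds


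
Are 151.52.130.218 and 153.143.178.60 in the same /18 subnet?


Mask: 255.255.192.0
151.52.130.218 AND mask = 151.52.128.0
153.143.178.60 AND mask = 153.143.128.0
No, different subnets (151.52.128.0 vs 153.143.128.0)


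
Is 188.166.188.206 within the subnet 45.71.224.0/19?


Subnet network: 45.71.224.0
Test IP AND mask: 188.166.160.0
No, 188.166.188.206 is not in 45.71.224.0/19


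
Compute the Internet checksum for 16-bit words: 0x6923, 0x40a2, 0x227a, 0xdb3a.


Sum all words (with carry folding):
+ 0x6923 = 0x6923
+ 0x40a2 = 0xa9c5
+ 0x227a = 0xcc3f
+ 0xdb3a = 0xa77a
One's complement: ~0xa77a
Checksum = 0x5885


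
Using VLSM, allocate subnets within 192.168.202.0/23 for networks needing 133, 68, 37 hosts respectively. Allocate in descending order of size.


133 hosts -> /24 (254 usable): 192.168.202.0/24
68 hosts -> /25 (126 usable): 192.168.203.0/25
37 hosts -> /26 (62 usable): 192.168.203.128/26
Allocation: 192.168.202.0/24 (133 hosts, 254 usable); 192.168.203.0/25 (68 hosts, 126 usable); 192.168.203.128/26 (37 hosts, 62 usable)


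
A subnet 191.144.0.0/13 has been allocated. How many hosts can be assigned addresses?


Host bits = 32 - 13 = 19
Total addresses = 2^19 = 524288
Usable = total - 2 (network and broadcast)
Usable hosts: 524286


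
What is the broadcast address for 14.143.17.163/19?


Network: 14.143.0.0/19
Host bits = 13
Set all host bits to 1:
Broadcast: 14.143.31.255


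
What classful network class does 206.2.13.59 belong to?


First octet: 206
Binary: 11001110
110xxxxx -> Class C (192-223)
Class C, default mask 255.255.255.0 (/24)


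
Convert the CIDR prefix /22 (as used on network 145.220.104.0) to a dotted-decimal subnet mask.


/22 means 22 network bits, 10 host bits
Binary: 11111111111111111111110000000000
Mask: 255.255.252.0


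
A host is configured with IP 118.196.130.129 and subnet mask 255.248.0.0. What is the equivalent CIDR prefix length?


Binary: 11111111.11111000.00000000.00000000
Count leading 1s
Prefix: /13


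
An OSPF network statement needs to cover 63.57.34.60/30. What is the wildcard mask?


Subnet mask: 255.255.255.252
Wildcard = 255.255.255.255 - subnet mask
255 - 255 = 0
255 - 255 = 0
255 - 255 = 0
255 - 252 = 3
Wildcard: 0.0.0.3


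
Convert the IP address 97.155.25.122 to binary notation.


97 = 01100001
155 = 10011011
25 = 00011001
122 = 01111010
Binary: 01100001.10011011.00011001.01111010


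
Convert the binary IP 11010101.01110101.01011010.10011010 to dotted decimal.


11010101 = 213
01110101 = 117
01011010 = 90
10011010 = 154
IP: 213.117.90.154


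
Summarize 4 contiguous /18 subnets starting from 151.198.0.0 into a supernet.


Original prefix: /18
Number of subnets: 4 = 2^2
New prefix = 18 - 2 = 16
Supernet: 151.198.0.0/16


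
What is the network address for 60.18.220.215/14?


IP:   00111100.00010010.11011100.11010111
Mask: 11111111.11111100.00000000.00000000
AND operation:
Net:  00111100.00010000.00000000.00000000
Network: 60.16.0.0/14


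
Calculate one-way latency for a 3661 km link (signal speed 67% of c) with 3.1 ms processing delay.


Speed = 0.67 * 3e5 km/s = 201000 km/s
Propagation delay = 3661 / 201000 = 0.0182 s = 18.2139 ms
Processing delay = 3.1 ms
Total one-way latency = 21.3139 ms


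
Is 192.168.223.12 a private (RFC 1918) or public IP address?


RFC 1918 private ranges:
  10.0.0.0/8 (10.0.0.0 - 10.255.255.255)
  172.16.0.0/12 (172.16.0.0 - 172.31.255.255)
  192.168.0.0/16 (192.168.0.0 - 192.168.255.255)
Private (in 192.168.0.0/16)


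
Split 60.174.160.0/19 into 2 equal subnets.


New prefix = 19 + 1 = 20
Each subnet has 4096 addresses
  60.174.160.0/20
  60.174.176.0/20
Subnets: 60.174.160.0/20, 60.174.176.0/20


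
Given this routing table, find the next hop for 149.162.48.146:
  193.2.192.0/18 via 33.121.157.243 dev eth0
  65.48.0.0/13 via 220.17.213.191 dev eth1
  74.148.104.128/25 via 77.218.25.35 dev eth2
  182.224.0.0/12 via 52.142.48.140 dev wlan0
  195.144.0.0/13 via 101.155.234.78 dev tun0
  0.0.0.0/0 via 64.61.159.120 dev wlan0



Longest prefix match for 149.162.48.146:
  /18 193.2.192.0: no
  /13 65.48.0.0: no
  /25 74.148.104.128: no
  /12 182.224.0.0: no
  /13 195.144.0.0: no
  /0 0.0.0.0: MATCH
Selected: next-hop 64.61.159.120 via wlan0 (matched /0)


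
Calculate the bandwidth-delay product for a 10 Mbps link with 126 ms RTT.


BDP = bandwidth * RTT
= 10 Mbps * 126 ms
= 10 * 1e6 * 126 / 1000 bits
= 1260000 bits
= 157500 bytes
= 153.8086 KB
BDP = 1260000 bits (157500 bytes)


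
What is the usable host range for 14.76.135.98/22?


Network: 14.76.132.0
Broadcast: 14.76.135.255
First usable = network + 1
Last usable = broadcast - 1
Range: 14.76.132.1 to 14.76.135.254


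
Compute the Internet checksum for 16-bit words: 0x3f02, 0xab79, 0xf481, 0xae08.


Sum all words (with carry folding):
+ 0x3f02 = 0x3f02
+ 0xab79 = 0xea7b
+ 0xf481 = 0xdefd
+ 0xae08 = 0x8d06
One's complement: ~0x8d06
Checksum = 0x72f9


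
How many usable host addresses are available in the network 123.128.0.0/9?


Host bits = 32 - 9 = 23
Total addresses = 2^23 = 8388608
Usable = total - 2 (network and broadcast)
Usable hosts: 8388606


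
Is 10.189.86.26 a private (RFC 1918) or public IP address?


RFC 1918 private ranges:
  10.0.0.0/8 (10.0.0.0 - 10.255.255.255)
  172.16.0.0/12 (172.16.0.0 - 172.31.255.255)
  192.168.0.0/16 (192.168.0.0 - 192.168.255.255)
Private (in 10.0.0.0/8)


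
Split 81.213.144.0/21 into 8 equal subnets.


New prefix = 21 + 3 = 24
Each subnet has 256 addresses
  81.213.144.0/24
  81.213.145.0/24
  81.213.146.0/24
  81.213.147.0/24
  81.213.148.0/24
  81.213.149.0/24
  81.213.150.0/24
  81.213.151.0/24
Subnets: 81.213.144.0/24, 81.213.145.0/24, 81.213.146.0/24, 81.213.147.0/24, 81.213.148.0/24, 81.213.149.0/24, 81.213.150.0/24, 81.213.151.0/24


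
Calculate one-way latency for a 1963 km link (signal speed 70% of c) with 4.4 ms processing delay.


Speed = 0.7 * 3e5 km/s = 210000 km/s
Propagation delay = 1963 / 210000 = 0.0093 s = 9.3476 ms
Processing delay = 4.4 ms
Total one-way latency = 13.7476 ms


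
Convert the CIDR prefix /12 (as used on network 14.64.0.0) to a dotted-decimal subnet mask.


/12 means 12 network bits, 20 host bits
Binary: 11111111111100000000000000000000
Mask: 255.240.0.0


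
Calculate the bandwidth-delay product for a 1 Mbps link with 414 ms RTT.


BDP = bandwidth * RTT
= 1 Mbps * 414 ms
= 1 * 1e6 * 414 / 1000 bits
= 414000 bits
= 51750 bytes
= 50.5371 KB
BDP = 414000 bits (51750 bytes)


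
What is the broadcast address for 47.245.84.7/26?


Network: 47.245.84.0/26
Host bits = 6
Set all host bits to 1:
Broadcast: 47.245.84.63


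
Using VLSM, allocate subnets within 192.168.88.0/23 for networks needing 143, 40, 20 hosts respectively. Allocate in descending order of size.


143 hosts -> /24 (254 usable): 192.168.88.0/24
40 hosts -> /26 (62 usable): 192.168.89.0/26
20 hosts -> /27 (30 usable): 192.168.89.64/27
Allocation: 192.168.88.0/24 (143 hosts, 254 usable); 192.168.89.0/26 (40 hosts, 62 usable); 192.168.89.64/27 (20 hosts, 30 usable)


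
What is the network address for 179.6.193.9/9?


IP:   10110011.00000110.11000001.00001001
Mask: 11111111.10000000.00000000.00000000
AND operation:
Net:  10110011.00000000.00000000.00000000
Network: 179.0.0.0/9


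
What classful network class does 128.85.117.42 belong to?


First octet: 128
Binary: 10000000
10xxxxxx -> Class B (128-191)
Class B, default mask 255.255.0.0 (/16)


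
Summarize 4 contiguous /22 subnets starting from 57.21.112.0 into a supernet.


Original prefix: /22
Number of subnets: 4 = 2^2
New prefix = 22 - 2 = 20
Supernet: 57.21.112.0/20


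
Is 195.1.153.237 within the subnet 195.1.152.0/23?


Subnet network: 195.1.152.0
Test IP AND mask: 195.1.152.0
Yes, 195.1.153.237 is in 195.1.152.0/23


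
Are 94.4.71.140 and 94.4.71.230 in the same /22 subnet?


Mask: 255.255.252.0
94.4.71.140 AND mask = 94.4.68.0
94.4.71.230 AND mask = 94.4.68.0
Yes, same subnet (94.4.68.0)


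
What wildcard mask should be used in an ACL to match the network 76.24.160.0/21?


Subnet mask: 255.255.248.0
Wildcard = 255.255.255.255 - subnet mask
255 - 255 = 0
255 - 255 = 0
255 - 248 = 7
255 - 0 = 255
Wildcard: 0.0.7.255


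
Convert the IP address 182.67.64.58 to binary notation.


182 = 10110110
67 = 01000011
64 = 01000000
58 = 00111010
Binary: 10110110.01000011.01000000.00111010


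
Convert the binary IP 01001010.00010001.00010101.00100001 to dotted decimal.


01001010 = 74
00010001 = 17
00010101 = 21
00100001 = 33
IP: 74.17.21.33


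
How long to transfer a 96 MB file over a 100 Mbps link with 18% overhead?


Effective throughput = 100 * (1 - 18/100) = 82 Mbps
File size in Mb = 96 * 8 = 768 Mb
Time = 768 / 82
Time = 9.3659 seconds


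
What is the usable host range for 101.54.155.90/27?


Network: 101.54.155.64
Broadcast: 101.54.155.95
First usable = network + 1
Last usable = broadcast - 1
Range: 101.54.155.65 to 101.54.155.94


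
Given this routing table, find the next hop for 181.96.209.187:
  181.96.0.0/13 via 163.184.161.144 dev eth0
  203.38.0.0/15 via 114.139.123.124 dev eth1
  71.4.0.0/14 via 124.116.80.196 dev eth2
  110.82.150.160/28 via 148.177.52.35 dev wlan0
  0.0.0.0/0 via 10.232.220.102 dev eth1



Longest prefix match for 181.96.209.187:
  /13 181.96.0.0: MATCH
  /15 203.38.0.0: no
  /14 71.4.0.0: no
  /28 110.82.150.160: no
  /0 0.0.0.0: MATCH
Selected: next-hop 163.184.161.144 via eth0 (matched /13)


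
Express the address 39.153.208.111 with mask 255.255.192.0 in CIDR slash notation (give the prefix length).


Binary: 11111111.11111111.11000000.00000000
Count leading 1s
Prefix: /18


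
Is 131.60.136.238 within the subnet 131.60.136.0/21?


Subnet network: 131.60.136.0
Test IP AND mask: 131.60.136.0
Yes, 131.60.136.238 is in 131.60.136.0/21


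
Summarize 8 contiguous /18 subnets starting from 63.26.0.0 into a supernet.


Original prefix: /18
Number of subnets: 8 = 2^3
New prefix = 18 - 3 = 15
Supernet: 63.26.0.0/15


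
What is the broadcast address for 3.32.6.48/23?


Network: 3.32.6.0/23
Host bits = 9
Set all host bits to 1:
Broadcast: 3.32.7.255


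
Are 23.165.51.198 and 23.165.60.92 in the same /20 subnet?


Mask: 255.255.240.0
23.165.51.198 AND mask = 23.165.48.0
23.165.60.92 AND mask = 23.165.48.0
Yes, same subnet (23.165.48.0)


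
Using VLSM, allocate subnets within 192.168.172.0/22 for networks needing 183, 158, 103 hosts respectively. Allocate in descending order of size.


183 hosts -> /24 (254 usable): 192.168.172.0/24
158 hosts -> /24 (254 usable): 192.168.173.0/24
103 hosts -> /25 (126 usable): 192.168.174.0/25
Allocation: 192.168.172.0/24 (183 hosts, 254 usable); 192.168.173.0/24 (158 hosts, 254 usable); 192.168.174.0/25 (103 hosts, 126 usable)


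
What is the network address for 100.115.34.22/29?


IP:   01100100.01110011.00100010.00010110
Mask: 11111111.11111111.11111111.11111000
AND operation:
Net:  01100100.01110011.00100010.00010000
Network: 100.115.34.16/29


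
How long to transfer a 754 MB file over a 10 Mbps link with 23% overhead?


Effective throughput = 10 * (1 - 23/100) = 7.7 Mbps
File size in Mb = 754 * 8 = 6032 Mb
Time = 6032 / 7.7
Time = 783.3766 seconds


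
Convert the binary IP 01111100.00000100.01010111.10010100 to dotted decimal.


01111100 = 124
00000100 = 4
01010111 = 87
10010100 = 148
IP: 124.4.87.148


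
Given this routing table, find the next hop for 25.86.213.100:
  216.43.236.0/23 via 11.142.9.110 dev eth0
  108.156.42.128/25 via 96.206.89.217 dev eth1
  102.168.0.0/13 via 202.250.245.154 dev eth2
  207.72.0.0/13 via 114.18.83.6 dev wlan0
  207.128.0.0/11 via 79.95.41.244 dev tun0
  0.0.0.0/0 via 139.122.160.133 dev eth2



Longest prefix match for 25.86.213.100:
  /23 216.43.236.0: no
  /25 108.156.42.128: no
  /13 102.168.0.0: no
  /13 207.72.0.0: no
  /11 207.128.0.0: no
  /0 0.0.0.0: MATCH
Selected: next-hop 139.122.160.133 via eth2 (matched /0)


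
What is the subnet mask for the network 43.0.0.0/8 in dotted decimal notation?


/8 means 8 network bits, 24 host bits
Binary: 11111111000000000000000000000000
Mask: 255.0.0.0


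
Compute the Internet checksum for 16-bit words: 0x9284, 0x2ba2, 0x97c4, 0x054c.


Sum all words (with carry folding):
+ 0x9284 = 0x9284
+ 0x2ba2 = 0xbe26
+ 0x97c4 = 0x55eb
+ 0x054c = 0x5b37
One's complement: ~0x5b37
Checksum = 0xa4c8


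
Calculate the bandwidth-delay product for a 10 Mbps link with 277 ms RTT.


BDP = bandwidth * RTT
= 10 Mbps * 277 ms
= 10 * 1e6 * 277 / 1000 bits
= 2770000 bits
= 346250 bytes
= 338.1348 KB
BDP = 2770000 bits (346250 bytes)


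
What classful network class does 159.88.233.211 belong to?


First octet: 159
Binary: 10011111
10xxxxxx -> Class B (128-191)
Class B, default mask 255.255.0.0 (/16)


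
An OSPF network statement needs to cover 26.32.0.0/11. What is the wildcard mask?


Subnet mask: 255.224.0.0
Wildcard = 255.255.255.255 - subnet mask
255 - 255 = 0
255 - 224 = 31
255 - 0 = 255
255 - 0 = 255
Wildcard: 0.31.255.255


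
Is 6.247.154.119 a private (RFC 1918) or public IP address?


RFC 1918 private ranges:
  10.0.0.0/8 (10.0.0.0 - 10.255.255.255)
  172.16.0.0/12 (172.16.0.0 - 172.31.255.255)
  192.168.0.0/16 (192.168.0.0 - 192.168.255.255)
Public (not in any RFC 1918 range)


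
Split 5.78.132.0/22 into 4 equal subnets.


New prefix = 22 + 2 = 24
Each subnet has 256 addresses
  5.78.132.0/24
  5.78.133.0/24
  5.78.134.0/24
  5.78.135.0/24
Subnets: 5.78.132.0/24, 5.78.133.0/24, 5.78.134.0/24, 5.78.135.0/24


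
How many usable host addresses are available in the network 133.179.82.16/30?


Host bits = 32 - 30 = 2
Total addresses = 2^2 = 4
Usable = total - 2 (network and broadcast)
Usable hosts: 2


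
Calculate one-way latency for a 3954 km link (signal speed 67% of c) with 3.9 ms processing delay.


Speed = 0.67 * 3e5 km/s = 201000 km/s
Propagation delay = 3954 / 201000 = 0.0197 s = 19.6716 ms
Processing delay = 3.9 ms
Total one-way latency = 23.5716 ms


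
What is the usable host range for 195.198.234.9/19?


Network: 195.198.224.0
Broadcast: 195.198.255.255
First usable = network + 1
Last usable = broadcast - 1
Range: 195.198.224.1 to 195.198.255.254


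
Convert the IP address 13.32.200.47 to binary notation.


13 = 00001101
32 = 00100000
200 = 11001000
47 = 00101111
Binary: 00001101.00100000.11001000.00101111


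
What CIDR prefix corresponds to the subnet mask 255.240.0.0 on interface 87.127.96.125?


Binary: 11111111.11110000.00000000.00000000
Count leading 1s
Prefix: /12


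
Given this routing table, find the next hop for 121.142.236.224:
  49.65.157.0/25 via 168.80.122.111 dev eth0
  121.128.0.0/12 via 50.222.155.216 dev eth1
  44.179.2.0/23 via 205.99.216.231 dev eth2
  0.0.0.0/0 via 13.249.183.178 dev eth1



Longest prefix match for 121.142.236.224:
  /25 49.65.157.0: no
  /12 121.128.0.0: MATCH
  /23 44.179.2.0: no
  /0 0.0.0.0: MATCH
Selected: next-hop 50.222.155.216 via eth1 (matched /12)


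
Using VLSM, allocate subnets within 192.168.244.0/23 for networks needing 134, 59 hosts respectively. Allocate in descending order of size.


134 hosts -> /24 (254 usable): 192.168.244.0/24
59 hosts -> /26 (62 usable): 192.168.245.0/26
Allocation: 192.168.244.0/24 (134 hosts, 254 usable); 192.168.245.0/26 (59 hosts, 62 usable)


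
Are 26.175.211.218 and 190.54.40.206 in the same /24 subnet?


Mask: 255.255.255.0
26.175.211.218 AND mask = 26.175.211.0
190.54.40.206 AND mask = 190.54.40.0
No, different subnets (26.175.211.0 vs 190.54.40.0)


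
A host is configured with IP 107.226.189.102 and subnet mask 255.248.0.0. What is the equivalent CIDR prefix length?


Binary: 11111111.11111000.00000000.00000000
Count leading 1s
Prefix: /13


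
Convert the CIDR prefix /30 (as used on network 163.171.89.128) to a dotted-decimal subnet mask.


/30 means 30 network bits, 2 host bits
Binary: 11111111111111111111111111111100
Mask: 255.255.255.252


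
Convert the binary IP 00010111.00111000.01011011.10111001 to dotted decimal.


00010111 = 23
00111000 = 56
01011011 = 91
10111001 = 185
IP: 23.56.91.185


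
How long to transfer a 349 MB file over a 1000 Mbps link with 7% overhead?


Effective throughput = 1000 * (1 - 7/100) = 930.0 Mbps
File size in Mb = 349 * 8 = 2792 Mb
Time = 2792 / 930.0
Time = 3.0022 seconds


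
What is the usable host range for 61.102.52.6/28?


Network: 61.102.52.0
Broadcast: 61.102.52.15
First usable = network + 1
Last usable = broadcast - 1
Range: 61.102.52.1 to 61.102.52.14


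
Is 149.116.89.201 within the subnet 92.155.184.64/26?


Subnet network: 92.155.184.64
Test IP AND mask: 149.116.89.192
No, 149.116.89.201 is not in 92.155.184.64/26


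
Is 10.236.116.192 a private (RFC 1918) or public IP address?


RFC 1918 private ranges:
  10.0.0.0/8 (10.0.0.0 - 10.255.255.255)
  172.16.0.0/12 (172.16.0.0 - 172.31.255.255)
  192.168.0.0/16 (192.168.0.0 - 192.168.255.255)
Private (in 10.0.0.0/8)


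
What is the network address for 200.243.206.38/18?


IP:   11001000.11110011.11001110.00100110
Mask: 11111111.11111111.11000000.00000000
AND operation:
Net:  11001000.11110011.11000000.00000000
Network: 200.243.192.0/18


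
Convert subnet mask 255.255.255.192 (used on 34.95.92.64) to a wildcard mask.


Subnet mask: 255.255.255.192
Wildcard = 255.255.255.255 - subnet mask
255 - 255 = 0
255 - 255 = 0
255 - 255 = 0
255 - 192 = 63
Wildcard: 0.0.0.63


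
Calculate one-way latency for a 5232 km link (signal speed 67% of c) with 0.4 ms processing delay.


Speed = 0.67 * 3e5 km/s = 201000 km/s
Propagation delay = 5232 / 201000 = 0.026 s = 26.0299 ms
Processing delay = 0.4 ms
Total one-way latency = 26.4299 ms


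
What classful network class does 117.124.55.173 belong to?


First octet: 117
Binary: 01110101
0xxxxxxx -> Class A (1-126)
Class A, default mask 255.0.0.0 (/8)


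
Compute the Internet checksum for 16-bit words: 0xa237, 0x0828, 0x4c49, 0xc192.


Sum all words (with carry folding):
+ 0xa237 = 0xa237
+ 0x0828 = 0xaa5f
+ 0x4c49 = 0xf6a8
+ 0xc192 = 0xb83b
One's complement: ~0xb83b
Checksum = 0x47c4


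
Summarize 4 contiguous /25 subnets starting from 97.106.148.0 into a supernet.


Original prefix: /25
Number of subnets: 4 = 2^2
New prefix = 25 - 2 = 23
Supernet: 97.106.148.0/23


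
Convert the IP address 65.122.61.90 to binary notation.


65 = 01000001
122 = 01111010
61 = 00111101
90 = 01011010
Binary: 01000001.01111010.00111101.01011010


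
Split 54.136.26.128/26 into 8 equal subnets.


New prefix = 26 + 3 = 29
Each subnet has 8 addresses
  54.136.26.128/29
  54.136.26.136/29
  54.136.26.144/29
  54.136.26.152/29
  54.136.26.160/29
  54.136.26.168/29
  54.136.26.176/29
  54.136.26.184/29
Subnets: 54.136.26.128/29, 54.136.26.136/29, 54.136.26.144/29, 54.136.26.152/29, 54.136.26.160/29, 54.136.26.168/29, 54.136.26.176/29, 54.136.26.184/29


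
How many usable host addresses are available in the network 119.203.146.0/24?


Host bits = 32 - 24 = 8
Total addresses = 2^8 = 256
Usable = total - 2 (network and broadcast)
Usable hosts: 254


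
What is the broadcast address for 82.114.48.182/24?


Network: 82.114.48.0/24
Host bits = 8
Set all host bits to 1:
Broadcast: 82.114.48.255


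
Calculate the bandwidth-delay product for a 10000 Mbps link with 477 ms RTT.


BDP = bandwidth * RTT
= 10000 Mbps * 477 ms
= 10000 * 1e6 * 477 / 1000 bits
= 4770000000 bits
= 596250000 bytes
= 582275.3906 KB
BDP = 4770000000 bits (596250000 bytes)


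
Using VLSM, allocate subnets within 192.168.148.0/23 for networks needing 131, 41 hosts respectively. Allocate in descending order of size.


131 hosts -> /24 (254 usable): 192.168.148.0/24
41 hosts -> /26 (62 usable): 192.168.149.0/26
Allocation: 192.168.148.0/24 (131 hosts, 254 usable); 192.168.149.0/26 (41 hosts, 62 usable)


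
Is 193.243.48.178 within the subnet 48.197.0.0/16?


Subnet network: 48.197.0.0
Test IP AND mask: 193.243.0.0
No, 193.243.48.178 is not in 48.197.0.0/16


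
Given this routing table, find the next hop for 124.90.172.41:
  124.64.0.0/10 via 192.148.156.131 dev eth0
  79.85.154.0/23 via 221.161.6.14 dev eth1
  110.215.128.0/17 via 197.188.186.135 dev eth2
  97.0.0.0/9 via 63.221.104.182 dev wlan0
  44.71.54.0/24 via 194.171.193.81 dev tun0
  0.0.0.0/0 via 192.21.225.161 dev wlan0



Longest prefix match for 124.90.172.41:
  /10 124.64.0.0: MATCH
  /23 79.85.154.0: no
  /17 110.215.128.0: no
  /9 97.0.0.0: no
  /24 44.71.54.0: no
  /0 0.0.0.0: MATCH
Selected: next-hop 192.148.156.131 via eth0 (matched /10)


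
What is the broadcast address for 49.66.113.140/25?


Network: 49.66.113.128/25
Host bits = 7
Set all host bits to 1:
Broadcast: 49.66.113.255


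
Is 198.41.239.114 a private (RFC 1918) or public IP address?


RFC 1918 private ranges:
  10.0.0.0/8 (10.0.0.0 - 10.255.255.255)
  172.16.0.0/12 (172.16.0.0 - 172.31.255.255)
  192.168.0.0/16 (192.168.0.0 - 192.168.255.255)
Public (not in any RFC 1918 range)


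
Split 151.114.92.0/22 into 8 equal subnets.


New prefix = 22 + 3 = 25
Each subnet has 128 addresses
  151.114.92.0/25
  151.114.92.128/25
  151.114.93.0/25
  151.114.93.128/25
  151.114.94.0/25
  151.114.94.128/25
  151.114.95.0/25
  151.114.95.128/25
Subnets: 151.114.92.0/25, 151.114.92.128/25, 151.114.93.0/25, 151.114.93.128/25, 151.114.94.0/25, 151.114.94.128/25, 151.114.95.0/25, 151.114.95.128/25


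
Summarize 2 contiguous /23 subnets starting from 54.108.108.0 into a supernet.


Original prefix: /23
Number of subnets: 2 = 2^1
New prefix = 23 - 1 = 22
Supernet: 54.108.108.0/22


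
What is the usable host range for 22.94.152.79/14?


Network: 22.92.0.0
Broadcast: 22.95.255.255
First usable = network + 1
Last usable = broadcast - 1
Range: 22.92.0.1 to 22.95.255.254


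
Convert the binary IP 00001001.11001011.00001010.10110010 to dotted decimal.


00001001 = 9
11001011 = 203
00001010 = 10
10110010 = 178
IP: 9.203.10.178


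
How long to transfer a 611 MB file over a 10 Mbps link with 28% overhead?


Effective throughput = 10 * (1 - 28/100) = 7.2 Mbps
File size in Mb = 611 * 8 = 4888 Mb
Time = 4888 / 7.2
Time = 678.8889 seconds


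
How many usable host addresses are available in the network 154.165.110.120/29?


Host bits = 32 - 29 = 3
Total addresses = 2^3 = 8
Usable = total - 2 (network and broadcast)
Usable hosts: 6


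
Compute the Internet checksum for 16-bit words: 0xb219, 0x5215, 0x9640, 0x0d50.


Sum all words (with carry folding):
+ 0xb219 = 0xb219
+ 0x5215 = 0x042f
+ 0x9640 = 0x9a6f
+ 0x0d50 = 0xa7bf
One's complement: ~0xa7bf
Checksum = 0x5840


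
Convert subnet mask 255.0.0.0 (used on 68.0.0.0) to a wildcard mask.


Subnet mask: 255.0.0.0
Wildcard = 255.255.255.255 - subnet mask
255 - 255 = 0
255 - 0 = 255
255 - 0 = 255
255 - 0 = 255
Wildcard: 0.255.255.255


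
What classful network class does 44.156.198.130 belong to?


First octet: 44
Binary: 00101100
0xxxxxxx -> Class A (1-126)
Class A, default mask 255.0.0.0 (/8)


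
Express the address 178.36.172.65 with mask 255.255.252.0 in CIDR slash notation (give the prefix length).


Binary: 11111111.11111111.11111100.00000000
Count leading 1s
Prefix: /22


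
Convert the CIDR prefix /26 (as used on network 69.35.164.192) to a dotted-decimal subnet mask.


/26 means 26 network bits, 6 host bits
Binary: 11111111111111111111111111000000
Mask: 255.255.255.192


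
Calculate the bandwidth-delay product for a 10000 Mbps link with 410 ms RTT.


BDP = bandwidth * RTT
= 10000 Mbps * 410 ms
= 10000 * 1e6 * 410 / 1000 bits
= 4100000000 bits
= 512500000 bytes
= 500488.2812 KB
BDP = 4100000000 bits (512500000 bytes)


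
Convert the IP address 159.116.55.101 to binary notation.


159 = 10011111
116 = 01110100
55 = 00110111
101 = 01100101
Binary: 10011111.01110100.00110111.01100101


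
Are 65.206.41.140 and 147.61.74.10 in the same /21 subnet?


Mask: 255.255.248.0
65.206.41.140 AND mask = 65.206.40.0
147.61.74.10 AND mask = 147.61.72.0
No, different subnets (65.206.40.0 vs 147.61.72.0)


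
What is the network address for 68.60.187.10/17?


IP:   01000100.00111100.10111011.00001010
Mask: 11111111.11111111.10000000.00000000
AND operation:
Net:  01000100.00111100.10000000.00000000
Network: 68.60.128.0/17


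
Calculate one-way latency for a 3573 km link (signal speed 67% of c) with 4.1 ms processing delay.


Speed = 0.67 * 3e5 km/s = 201000 km/s
Propagation delay = 3573 / 201000 = 0.0178 s = 17.7761 ms
Processing delay = 4.1 ms
Total one-way latency = 21.8761 ms


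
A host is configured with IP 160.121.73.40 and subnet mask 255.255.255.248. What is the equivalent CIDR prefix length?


Binary: 11111111.11111111.11111111.11111000
Count leading 1s
Prefix: /29


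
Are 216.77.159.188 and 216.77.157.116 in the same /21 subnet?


Mask: 255.255.248.0
216.77.159.188 AND mask = 216.77.152.0
216.77.157.116 AND mask = 216.77.152.0
Yes, same subnet (216.77.152.0)


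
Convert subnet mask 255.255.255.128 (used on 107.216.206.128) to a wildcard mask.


Subnet mask: 255.255.255.128
Wildcard = 255.255.255.255 - subnet mask
255 - 255 = 0
255 - 255 = 0
255 - 255 = 0
255 - 128 = 127
Wildcard: 0.0.0.127


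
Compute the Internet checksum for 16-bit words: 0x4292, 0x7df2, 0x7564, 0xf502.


Sum all words (with carry folding):
+ 0x4292 = 0x4292
+ 0x7df2 = 0xc084
+ 0x7564 = 0x35e9
+ 0xf502 = 0x2aec
One's complement: ~0x2aec
Checksum = 0xd513


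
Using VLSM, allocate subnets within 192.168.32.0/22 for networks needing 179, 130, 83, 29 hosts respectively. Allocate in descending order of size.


179 hosts -> /24 (254 usable): 192.168.32.0/24
130 hosts -> /24 (254 usable): 192.168.33.0/24
83 hosts -> /25 (126 usable): 192.168.34.0/25
29 hosts -> /27 (30 usable): 192.168.34.128/27
Allocation: 192.168.32.0/24 (179 hosts, 254 usable); 192.168.33.0/24 (130 hosts, 254 usable); 192.168.34.0/25 (83 hosts, 126 usable); 192.168.34.128/27 (29 hosts, 30 usable)


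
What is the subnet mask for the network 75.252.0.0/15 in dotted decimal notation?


/15 means 15 network bits, 17 host bits
Binary: 11111111111111100000000000000000
Mask: 255.254.0.0


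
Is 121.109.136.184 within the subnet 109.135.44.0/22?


Subnet network: 109.135.44.0
Test IP AND mask: 121.109.136.0
No, 121.109.136.184 is not in 109.135.44.0/22


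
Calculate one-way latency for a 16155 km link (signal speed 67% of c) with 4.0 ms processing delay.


Speed = 0.67 * 3e5 km/s = 201000 km/s
Propagation delay = 16155 / 201000 = 0.0804 s = 80.3731 ms
Processing delay = 4.0 ms
Total one-way latency = 84.3731 ms


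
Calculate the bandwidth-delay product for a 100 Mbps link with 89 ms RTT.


BDP = bandwidth * RTT
= 100 Mbps * 89 ms
= 100 * 1e6 * 89 / 1000 bits
= 8900000 bits
= 1112500 bytes
= 1086.4258 KB
BDP = 8900000 bits (1112500 bytes)


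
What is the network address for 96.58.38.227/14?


IP:   01100000.00111010.00100110.11100011
Mask: 11111111.11111100.00000000.00000000
AND operation:
Net:  01100000.00111000.00000000.00000000
Network: 96.56.0.0/14


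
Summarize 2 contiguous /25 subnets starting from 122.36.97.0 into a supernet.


Original prefix: /25
Number of subnets: 2 = 2^1
New prefix = 25 - 1 = 24
Supernet: 122.36.97.0/24


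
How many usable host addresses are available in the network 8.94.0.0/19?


Host bits = 32 - 19 = 13
Total addresses = 2^13 = 8192
Usable = total - 2 (network and broadcast)
Usable hosts: 8190


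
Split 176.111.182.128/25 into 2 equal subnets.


New prefix = 25 + 1 = 26
Each subnet has 64 addresses
  176.111.182.128/26
  176.111.182.192/26
Subnets: 176.111.182.128/26, 176.111.182.192/26


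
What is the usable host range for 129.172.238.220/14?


Network: 129.172.0.0
Broadcast: 129.175.255.255
First usable = network + 1
Last usable = broadcast - 1
Range: 129.172.0.1 to 129.175.255.254


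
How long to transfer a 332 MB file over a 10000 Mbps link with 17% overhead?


Effective throughput = 10000 * (1 - 17/100) = 8300 Mbps
File size in Mb = 332 * 8 = 2656 Mb
Time = 2656 / 8300
Time = 0.32 seconds


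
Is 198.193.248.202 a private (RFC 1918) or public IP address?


RFC 1918 private ranges:
  10.0.0.0/8 (10.0.0.0 - 10.255.255.255)
  172.16.0.0/12 (172.16.0.0 - 172.31.255.255)
  192.168.0.0/16 (192.168.0.0 - 192.168.255.255)
Public (not in any RFC 1918 range)


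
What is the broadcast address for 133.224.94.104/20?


Network: 133.224.80.0/20
Host bits = 12
Set all host bits to 1:
Broadcast: 133.224.95.255


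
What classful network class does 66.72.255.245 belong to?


First octet: 66
Binary: 01000010
0xxxxxxx -> Class A (1-126)
Class A, default mask 255.0.0.0 (/8)


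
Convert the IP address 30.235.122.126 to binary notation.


30 = 00011110
235 = 11101011
122 = 01111010
126 = 01111110
Binary: 00011110.11101011.01111010.01111110


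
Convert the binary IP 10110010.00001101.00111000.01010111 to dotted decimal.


10110010 = 178
00001101 = 13
00111000 = 56
01010111 = 87
IP: 178.13.56.87


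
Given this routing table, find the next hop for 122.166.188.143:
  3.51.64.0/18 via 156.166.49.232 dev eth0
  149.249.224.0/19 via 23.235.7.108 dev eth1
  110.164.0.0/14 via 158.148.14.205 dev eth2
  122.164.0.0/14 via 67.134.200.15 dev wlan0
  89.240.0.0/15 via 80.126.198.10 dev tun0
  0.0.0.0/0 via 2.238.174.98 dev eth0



Longest prefix match for 122.166.188.143:
  /18 3.51.64.0: no
  /19 149.249.224.0: no
  /14 110.164.0.0: no
  /14 122.164.0.0: MATCH
  /15 89.240.0.0: no
  /0 0.0.0.0: MATCH
Selected: next-hop 67.134.200.15 via wlan0 (matched /14)


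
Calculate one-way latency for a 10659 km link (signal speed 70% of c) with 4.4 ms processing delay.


Speed = 0.7 * 3e5 km/s = 210000 km/s
Propagation delay = 10659 / 210000 = 0.0508 s = 50.7571 ms
Processing delay = 4.4 ms
Total one-way latency = 55.1571 ms


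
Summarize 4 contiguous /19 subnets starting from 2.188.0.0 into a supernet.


Original prefix: /19
Number of subnets: 4 = 2^2
New prefix = 19 - 2 = 17
Supernet: 2.188.0.0/17


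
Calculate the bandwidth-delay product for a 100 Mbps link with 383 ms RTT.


BDP = bandwidth * RTT
= 100 Mbps * 383 ms
= 100 * 1e6 * 383 / 1000 bits
= 38300000 bits
= 4787500 bytes
= 4675.293 KB
BDP = 38300000 bits (4787500 bytes)


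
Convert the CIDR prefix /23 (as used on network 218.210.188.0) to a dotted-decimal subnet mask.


/23 means 23 network bits, 9 host bits
Binary: 11111111111111111111111000000000
Mask: 255.255.254.0


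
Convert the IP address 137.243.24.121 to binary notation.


137 = 10001001
243 = 11110011
24 = 00011000
121 = 01111001
Binary: 10001001.11110011.00011000.01111001


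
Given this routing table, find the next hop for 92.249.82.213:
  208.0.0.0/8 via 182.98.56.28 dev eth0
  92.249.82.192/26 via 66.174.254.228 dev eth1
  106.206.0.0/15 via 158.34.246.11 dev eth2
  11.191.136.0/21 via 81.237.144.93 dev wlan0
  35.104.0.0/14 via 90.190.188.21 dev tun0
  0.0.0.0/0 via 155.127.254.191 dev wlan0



Longest prefix match for 92.249.82.213:
  /8 208.0.0.0: no
  /26 92.249.82.192: MATCH
  /15 106.206.0.0: no
  /21 11.191.136.0: no
  /14 35.104.0.0: no
  /0 0.0.0.0: MATCH
Selected: next-hop 66.174.254.228 via eth1 (matched /26)


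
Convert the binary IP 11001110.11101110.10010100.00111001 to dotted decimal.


11001110 = 206
11101110 = 238
10010100 = 148
00111001 = 57
IP: 206.238.148.57


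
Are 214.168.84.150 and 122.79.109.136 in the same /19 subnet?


Mask: 255.255.224.0
214.168.84.150 AND mask = 214.168.64.0
122.79.109.136 AND mask = 122.79.96.0
No, different subnets (214.168.64.0 vs 122.79.96.0)


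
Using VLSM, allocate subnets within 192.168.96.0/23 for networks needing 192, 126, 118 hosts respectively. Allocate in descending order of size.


192 hosts -> /24 (254 usable): 192.168.96.0/24
126 hosts -> /25 (126 usable): 192.168.97.0/25
118 hosts -> /25 (126 usable): 192.168.97.128/25
Allocation: 192.168.96.0/24 (192 hosts, 254 usable); 192.168.97.0/25 (126 hosts, 126 usable); 192.168.97.128/25 (118 hosts, 126 usable)


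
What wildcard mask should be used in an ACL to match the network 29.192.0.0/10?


Subnet mask: 255.192.0.0
Wildcard = 255.255.255.255 - subnet mask
255 - 255 = 0
255 - 192 = 63
255 - 0 = 255
255 - 0 = 255
Wildcard: 0.63.255.255


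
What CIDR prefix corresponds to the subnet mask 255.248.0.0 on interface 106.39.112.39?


Binary: 11111111.11111000.00000000.00000000
Count leading 1s
Prefix: /13


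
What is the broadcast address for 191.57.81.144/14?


Network: 191.56.0.0/14
Host bits = 18
Set all host bits to 1:
Broadcast: 191.59.255.255


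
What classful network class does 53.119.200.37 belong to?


First octet: 53
Binary: 00110101
0xxxxxxx -> Class A (1-126)
Class A, default mask 255.0.0.0 (/8)


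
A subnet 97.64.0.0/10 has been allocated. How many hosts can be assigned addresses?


Host bits = 32 - 10 = 22
Total addresses = 2^22 = 4194304
Usable = total - 2 (network and broadcast)
Usable hosts: 4194302


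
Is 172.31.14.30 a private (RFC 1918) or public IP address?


RFC 1918 private ranges:
  10.0.0.0/8 (10.0.0.0 - 10.255.255.255)
  172.16.0.0/12 (172.16.0.0 - 172.31.255.255)
  192.168.0.0/16 (192.168.0.0 - 192.168.255.255)
Private (in 172.16.0.0/12)


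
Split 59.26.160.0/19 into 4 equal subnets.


New prefix = 19 + 2 = 21
Each subnet has 2048 addresses
  59.26.160.0/21
  59.26.168.0/21
  59.26.176.0/21
  59.26.184.0/21
Subnets: 59.26.160.0/21, 59.26.168.0/21, 59.26.176.0/21, 59.26.184.0/21


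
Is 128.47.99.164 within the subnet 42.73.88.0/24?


Subnet network: 42.73.88.0
Test IP AND mask: 128.47.99.0
No, 128.47.99.164 is not in 42.73.88.0/24


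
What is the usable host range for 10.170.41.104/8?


Network: 10.0.0.0
Broadcast: 10.255.255.255
First usable = network + 1
Last usable = broadcast - 1
Range: 10.0.0.1 to 10.255.255.254


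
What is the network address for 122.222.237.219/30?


IP:   01111010.11011110.11101101.11011011
Mask: 11111111.11111111.11111111.11111100
AND operation:
Net:  01111010.11011110.11101101.11011000
Network: 122.222.237.216/30


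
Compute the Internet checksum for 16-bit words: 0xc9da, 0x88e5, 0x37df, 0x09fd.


Sum all words (with carry folding):
+ 0xc9da = 0xc9da
+ 0x88e5 = 0x52c0
+ 0x37df = 0x8a9f
+ 0x09fd = 0x949c
One's complement: ~0x949c
Checksum = 0x6b63


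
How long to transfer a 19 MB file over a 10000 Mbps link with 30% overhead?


Effective throughput = 10000 * (1 - 30/100) = 7000 Mbps
File size in Mb = 19 * 8 = 152 Mb
Time = 152 / 7000
Time = 0.0217 seconds


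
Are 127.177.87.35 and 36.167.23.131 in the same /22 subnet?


Mask: 255.255.252.0
127.177.87.35 AND mask = 127.177.84.0
36.167.23.131 AND mask = 36.167.20.0
No, different subnets (127.177.84.0 vs 36.167.20.0)


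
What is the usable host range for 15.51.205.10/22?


Network: 15.51.204.0
Broadcast: 15.51.207.255
First usable = network + 1
Last usable = broadcast - 1
Range: 15.51.204.1 to 15.51.207.254


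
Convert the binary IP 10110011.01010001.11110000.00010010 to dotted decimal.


10110011 = 179
01010001 = 81
11110000 = 240
00010010 = 18
IP: 179.81.240.18


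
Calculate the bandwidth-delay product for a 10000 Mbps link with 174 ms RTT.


BDP = bandwidth * RTT
= 10000 Mbps * 174 ms
= 10000 * 1e6 * 174 / 1000 bits
= 1740000000 bits
= 217500000 bytes
= 212402.3438 KB
BDP = 1740000000 bits (217500000 bytes)


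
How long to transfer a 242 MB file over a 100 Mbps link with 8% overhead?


Effective throughput = 100 * (1 - 8/100) = 92 Mbps
File size in Mb = 242 * 8 = 1936 Mb
Time = 1936 / 92
Time = 21.0435 seconds


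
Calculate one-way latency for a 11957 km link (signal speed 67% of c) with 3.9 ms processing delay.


Speed = 0.67 * 3e5 km/s = 201000 km/s
Propagation delay = 11957 / 201000 = 0.0595 s = 59.4876 ms
Processing delay = 3.9 ms
Total one-way latency = 63.3876 ms


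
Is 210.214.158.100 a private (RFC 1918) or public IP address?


RFC 1918 private ranges:
  10.0.0.0/8 (10.0.0.0 - 10.255.255.255)
  172.16.0.0/12 (172.16.0.0 - 172.31.255.255)
  192.168.0.0/16 (192.168.0.0 - 192.168.255.255)
Public (not in any RFC 1918 range)


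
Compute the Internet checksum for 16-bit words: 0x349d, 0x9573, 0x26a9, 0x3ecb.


Sum all words (with carry folding):
+ 0x349d = 0x349d
+ 0x9573 = 0xca10
+ 0x26a9 = 0xf0b9
+ 0x3ecb = 0x2f85
One's complement: ~0x2f85
Checksum = 0xd07a


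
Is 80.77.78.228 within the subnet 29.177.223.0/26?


Subnet network: 29.177.223.0
Test IP AND mask: 80.77.78.192
No, 80.77.78.228 is not in 29.177.223.0/26


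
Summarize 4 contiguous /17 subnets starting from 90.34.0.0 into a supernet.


Original prefix: /17
Number of subnets: 4 = 2^2
New prefix = 17 - 2 = 15
Supernet: 90.34.0.0/15


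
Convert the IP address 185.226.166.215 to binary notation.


185 = 10111001
226 = 11100010
166 = 10100110
215 = 11010111
Binary: 10111001.11100010.10100110.11010111


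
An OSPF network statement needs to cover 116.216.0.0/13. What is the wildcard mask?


Subnet mask: 255.248.0.0
Wildcard = 255.255.255.255 - subnet mask
255 - 255 = 0
255 - 248 = 7
255 - 0 = 255
255 - 0 = 255
Wildcard: 0.7.255.255


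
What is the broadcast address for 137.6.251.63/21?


Network: 137.6.248.0/21
Host bits = 11
Set all host bits to 1:
Broadcast: 137.6.255.255


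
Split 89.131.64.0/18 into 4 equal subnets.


New prefix = 18 + 2 = 20
Each subnet has 4096 addresses
  89.131.64.0/20
  89.131.80.0/20
  89.131.96.0/20
  89.131.112.0/20
Subnets: 89.131.64.0/20, 89.131.80.0/20, 89.131.96.0/20, 89.131.112.0/20


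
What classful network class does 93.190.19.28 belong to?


First octet: 93
Binary: 01011101
0xxxxxxx -> Class A (1-126)
Class A, default mask 255.0.0.0 (/8)


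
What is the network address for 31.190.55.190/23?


IP:   00011111.10111110.00110111.10111110
Mask: 11111111.11111111.11111110.00000000
AND operation:
Net:  00011111.10111110.00110110.00000000
Network: 31.190.54.0/23


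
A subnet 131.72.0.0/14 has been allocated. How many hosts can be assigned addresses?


Host bits = 32 - 14 = 18
Total addresses = 2^18 = 262144
Usable = total - 2 (network and broadcast)
Usable hosts: 262142


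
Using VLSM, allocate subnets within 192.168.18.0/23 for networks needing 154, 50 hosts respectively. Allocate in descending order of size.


154 hosts -> /24 (254 usable): 192.168.18.0/24
50 hosts -> /26 (62 usable): 192.168.19.0/26
Allocation: 192.168.18.0/24 (154 hosts, 254 usable); 192.168.19.0/26 (50 hosts, 62 usable)


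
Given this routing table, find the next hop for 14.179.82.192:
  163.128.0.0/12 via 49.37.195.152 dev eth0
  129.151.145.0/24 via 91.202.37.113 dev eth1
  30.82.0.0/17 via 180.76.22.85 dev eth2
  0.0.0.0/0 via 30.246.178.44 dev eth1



Longest prefix match for 14.179.82.192:
  /12 163.128.0.0: no
  /24 129.151.145.0: no
  /17 30.82.0.0: no
  /0 0.0.0.0: MATCH
Selected: next-hop 30.246.178.44 via eth1 (matched /0)


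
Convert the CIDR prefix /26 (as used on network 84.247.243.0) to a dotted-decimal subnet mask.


/26 means 26 network bits, 6 host bits
Binary: 11111111111111111111111111000000
Mask: 255.255.255.192


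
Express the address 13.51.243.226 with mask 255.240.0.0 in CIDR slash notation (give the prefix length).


Binary: 11111111.11110000.00000000.00000000
Count leading 1s
Prefix: /12
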